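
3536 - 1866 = 1670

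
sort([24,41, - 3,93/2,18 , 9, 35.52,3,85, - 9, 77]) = [ - 9, - 3,3, 9, 18,24, 35.52,41,93/2,77,85]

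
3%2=1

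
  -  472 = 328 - 800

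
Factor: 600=2^3*3^1*5^2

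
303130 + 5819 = 308949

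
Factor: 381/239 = 3^1 *127^1*239^(-1)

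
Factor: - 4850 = - 2^1 * 5^2*97^1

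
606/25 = 24 + 6/25 = 24.24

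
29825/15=5965/3 = 1988.33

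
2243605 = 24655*91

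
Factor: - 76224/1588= - 48  =  - 2^4*3^1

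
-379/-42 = 9 + 1/42=9.02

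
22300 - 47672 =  - 25372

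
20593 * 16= 329488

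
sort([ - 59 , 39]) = [ - 59,39] 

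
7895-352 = 7543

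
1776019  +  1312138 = 3088157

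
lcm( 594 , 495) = 2970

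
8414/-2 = -4207/1 = - 4207.00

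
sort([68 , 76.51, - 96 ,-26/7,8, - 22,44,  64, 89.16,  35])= [-96, - 22, -26/7, 8,35,44,  64,  68, 76.51 , 89.16] 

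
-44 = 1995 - 2039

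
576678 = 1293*446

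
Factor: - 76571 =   -  11^1 * 6961^1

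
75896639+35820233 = 111716872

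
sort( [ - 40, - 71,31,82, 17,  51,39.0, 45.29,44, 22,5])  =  [-71,- 40,5,  17,22,31, 39.0, 44, 45.29, 51,82]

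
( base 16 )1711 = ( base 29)70i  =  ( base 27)82j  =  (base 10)5905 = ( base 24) a61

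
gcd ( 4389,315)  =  21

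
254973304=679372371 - 424399067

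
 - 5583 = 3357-8940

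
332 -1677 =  -1345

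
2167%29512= 2167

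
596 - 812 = -216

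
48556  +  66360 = 114916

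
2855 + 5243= 8098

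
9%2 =1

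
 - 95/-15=19/3 = 6.33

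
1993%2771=1993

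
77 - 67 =10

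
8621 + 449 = 9070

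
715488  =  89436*8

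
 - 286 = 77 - 363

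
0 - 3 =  - 3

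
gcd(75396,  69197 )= 1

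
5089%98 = 91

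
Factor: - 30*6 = -180 = -  2^2*3^2*5^1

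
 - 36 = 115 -151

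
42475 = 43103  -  628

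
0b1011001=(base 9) 108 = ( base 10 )89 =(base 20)49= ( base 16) 59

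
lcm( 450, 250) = 2250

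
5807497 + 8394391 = 14201888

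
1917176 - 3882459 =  - 1965283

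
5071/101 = 5071/101=50.21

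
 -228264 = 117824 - 346088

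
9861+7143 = 17004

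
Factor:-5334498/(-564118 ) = 2667249/282059  =  3^4*13^1 * 17^1*149^1*282059^ ( - 1 )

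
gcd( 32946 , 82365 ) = 16473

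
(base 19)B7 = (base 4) 3120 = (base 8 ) 330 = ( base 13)138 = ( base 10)216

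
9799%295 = 64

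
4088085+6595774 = 10683859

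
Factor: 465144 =2^3 * 3^1*19381^1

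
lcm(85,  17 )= 85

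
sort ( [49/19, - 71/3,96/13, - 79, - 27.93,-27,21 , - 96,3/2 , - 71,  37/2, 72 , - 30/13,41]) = [ - 96, - 79,-71, -27.93, - 27, - 71/3, - 30/13, 3/2, 49/19,96/13 , 37/2,21, 41, 72 ]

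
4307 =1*4307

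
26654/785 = 26654/785 = 33.95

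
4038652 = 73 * 55324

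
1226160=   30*40872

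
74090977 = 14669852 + 59421125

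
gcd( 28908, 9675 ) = 9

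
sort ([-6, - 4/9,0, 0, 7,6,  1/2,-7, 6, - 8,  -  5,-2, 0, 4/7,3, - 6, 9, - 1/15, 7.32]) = [- 8, - 7, - 6, - 6,-5,  -  2,  -  4/9, - 1/15, 0, 0,0, 1/2, 4/7, 3,6,  6 , 7, 7.32,9]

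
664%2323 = 664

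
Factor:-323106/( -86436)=2^(-1)*3^(-1)*  7^( - 1 )*157^1 = 157/42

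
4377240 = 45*97272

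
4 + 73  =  77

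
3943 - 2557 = 1386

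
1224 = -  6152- - 7376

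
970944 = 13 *74688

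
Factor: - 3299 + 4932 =23^1 * 71^1=1633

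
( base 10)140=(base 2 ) 10001100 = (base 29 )4O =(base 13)AA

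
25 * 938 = 23450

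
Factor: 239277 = 3^1*47^1*1697^1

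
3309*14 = 46326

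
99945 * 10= 999450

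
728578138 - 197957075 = 530621063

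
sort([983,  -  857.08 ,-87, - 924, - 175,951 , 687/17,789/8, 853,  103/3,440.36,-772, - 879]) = [-924,-879,  -  857.08, - 772,- 175,-87,103/3,687/17, 789/8,440.36,853, 951,983] 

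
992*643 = 637856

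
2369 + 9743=12112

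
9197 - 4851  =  4346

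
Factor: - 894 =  - 2^1*3^1*149^1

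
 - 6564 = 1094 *( - 6) 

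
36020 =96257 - 60237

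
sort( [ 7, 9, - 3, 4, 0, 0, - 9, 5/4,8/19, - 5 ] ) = [  -  9, - 5, - 3, 0, 0, 8/19,5/4,4,7, 9]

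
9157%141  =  133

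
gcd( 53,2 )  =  1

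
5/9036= 5/9036  =  0.00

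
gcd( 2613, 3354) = 39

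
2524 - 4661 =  - 2137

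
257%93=71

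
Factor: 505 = 5^1*101^1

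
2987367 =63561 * 47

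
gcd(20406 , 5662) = 38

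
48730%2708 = 2694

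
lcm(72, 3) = 72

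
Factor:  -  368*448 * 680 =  - 112107520 = -2^13* 5^1 *7^1*17^1*23^1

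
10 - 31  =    -  21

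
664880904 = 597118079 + 67762825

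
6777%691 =558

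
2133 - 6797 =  - 4664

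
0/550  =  0 = 0.00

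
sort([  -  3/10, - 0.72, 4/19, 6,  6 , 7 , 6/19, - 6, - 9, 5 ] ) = [ - 9, - 6, - 0.72, - 3/10,4/19,  6/19, 5, 6, 6,7]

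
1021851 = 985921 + 35930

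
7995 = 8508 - 513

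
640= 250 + 390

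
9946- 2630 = 7316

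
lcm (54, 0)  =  0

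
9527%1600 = 1527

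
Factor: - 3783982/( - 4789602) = 3^( - 2)*266089^(  -  1)*1891991^1 = 1891991/2394801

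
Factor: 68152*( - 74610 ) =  - 5084820720 = - 2^4*3^2*5^1*7^1*829^1*1217^1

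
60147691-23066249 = 37081442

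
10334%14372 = 10334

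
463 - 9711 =-9248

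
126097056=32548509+93548547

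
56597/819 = 69  +  86/819 = 69.11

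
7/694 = 7/694 = 0.01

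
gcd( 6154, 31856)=362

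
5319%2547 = 225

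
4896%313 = 201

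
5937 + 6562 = 12499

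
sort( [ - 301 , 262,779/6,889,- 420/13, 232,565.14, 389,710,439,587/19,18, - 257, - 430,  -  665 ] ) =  [-665, - 430, - 301,-257, -420/13 , 18,587/19,779/6, 232,262, 389, 439,565.14,710,889]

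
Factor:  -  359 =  - 359^1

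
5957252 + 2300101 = 8257353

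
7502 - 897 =6605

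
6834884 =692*9877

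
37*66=2442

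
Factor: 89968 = 2^4*5623^1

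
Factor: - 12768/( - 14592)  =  2^( - 3)*7^1  =  7/8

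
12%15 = 12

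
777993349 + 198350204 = 976343553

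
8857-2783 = 6074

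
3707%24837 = 3707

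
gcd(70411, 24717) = 11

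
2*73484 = 146968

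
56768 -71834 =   -  15066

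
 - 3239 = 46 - 3285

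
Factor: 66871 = 7^1 * 41^1*233^1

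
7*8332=58324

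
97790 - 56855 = 40935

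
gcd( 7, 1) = 1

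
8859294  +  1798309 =10657603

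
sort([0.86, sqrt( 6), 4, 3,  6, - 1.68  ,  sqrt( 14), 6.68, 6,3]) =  [-1.68,  0.86, sqrt(6),3, 3,sqrt( 14 ), 4,6,  6 , 6.68]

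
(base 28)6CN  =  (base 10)5063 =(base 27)6pe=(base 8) 11707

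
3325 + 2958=6283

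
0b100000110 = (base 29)91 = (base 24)am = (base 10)262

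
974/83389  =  974/83389 = 0.01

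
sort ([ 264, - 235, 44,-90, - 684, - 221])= [ - 684 , - 235,-221, - 90,44,264 ] 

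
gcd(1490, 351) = 1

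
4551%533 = 287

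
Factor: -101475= - 3^2 * 5^2 * 11^1*41^1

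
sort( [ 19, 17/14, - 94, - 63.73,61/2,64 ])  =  [ - 94, - 63.73, 17/14, 19,61/2, 64]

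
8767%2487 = 1306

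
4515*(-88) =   -  397320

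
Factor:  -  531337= - 531337^1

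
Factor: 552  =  2^3*3^1 * 23^1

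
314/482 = 157/241 = 0.65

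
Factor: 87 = 3^1*29^1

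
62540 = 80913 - 18373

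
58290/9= 19430/3 = 6476.67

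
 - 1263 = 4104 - 5367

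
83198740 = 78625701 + 4573039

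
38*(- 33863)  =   - 1286794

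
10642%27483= 10642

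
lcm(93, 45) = 1395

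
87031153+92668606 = 179699759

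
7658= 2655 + 5003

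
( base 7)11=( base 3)22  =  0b1000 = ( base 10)8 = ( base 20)8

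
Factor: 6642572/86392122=3321286/43196061 = 2^1*3^( - 1)*89^( -1)*431^1*3853^1 *161783^ ( - 1) 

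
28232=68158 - 39926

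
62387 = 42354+20033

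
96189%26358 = 17115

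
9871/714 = 13 + 589/714= 13.82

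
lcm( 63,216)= 1512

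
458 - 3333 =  - 2875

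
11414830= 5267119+6147711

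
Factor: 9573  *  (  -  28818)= - 275874714 = - 2^1 * 3^3*1601^1*3191^1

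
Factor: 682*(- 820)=-559240= - 2^3*5^1*11^1 * 31^1*41^1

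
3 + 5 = 8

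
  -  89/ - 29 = 3 + 2/29 = 3.07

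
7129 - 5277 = 1852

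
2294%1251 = 1043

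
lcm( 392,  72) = 3528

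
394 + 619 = 1013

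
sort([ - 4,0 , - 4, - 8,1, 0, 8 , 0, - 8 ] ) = [ -8,-8, -4, - 4, 0,  0, 0,1, 8]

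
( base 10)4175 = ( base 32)42F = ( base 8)10117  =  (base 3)12201122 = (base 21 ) 99h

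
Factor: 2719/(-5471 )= -2719^1* 5471^( - 1)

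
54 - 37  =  17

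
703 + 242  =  945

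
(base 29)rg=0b1100011111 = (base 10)799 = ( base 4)30133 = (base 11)667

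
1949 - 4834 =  - 2885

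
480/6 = 80 = 80.00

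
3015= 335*9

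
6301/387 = 6301/387 = 16.28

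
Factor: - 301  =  -7^1*43^1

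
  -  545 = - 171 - 374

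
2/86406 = 1/43203 = 0.00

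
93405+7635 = 101040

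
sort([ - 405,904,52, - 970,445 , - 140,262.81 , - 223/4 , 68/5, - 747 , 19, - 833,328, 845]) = [ - 970 , - 833,-747, - 405, - 140 , - 223/4,68/5,  19,52,262.81,  328,445,845, 904 ] 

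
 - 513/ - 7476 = 171/2492  =  0.07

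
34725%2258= 855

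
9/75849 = 3/25283 =0.00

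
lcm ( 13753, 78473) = 1334041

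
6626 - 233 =6393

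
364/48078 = 182/24039 = 0.01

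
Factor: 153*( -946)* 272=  - 2^5 * 3^2*11^1 * 17^2 * 43^1 = - 39368736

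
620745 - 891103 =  - 270358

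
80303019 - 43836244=36466775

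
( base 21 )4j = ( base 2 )1100111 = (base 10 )103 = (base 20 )53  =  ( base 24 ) 47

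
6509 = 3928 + 2581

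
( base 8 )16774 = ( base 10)7676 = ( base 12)4538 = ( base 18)15C8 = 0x1dfc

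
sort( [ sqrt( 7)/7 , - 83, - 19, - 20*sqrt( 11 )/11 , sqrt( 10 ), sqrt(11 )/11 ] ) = [ - 83, -19, - 20*sqrt(11 ) /11, sqrt( 11 )/11, sqrt( 7 )/7, sqrt( 10 )]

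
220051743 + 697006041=917057784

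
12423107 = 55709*223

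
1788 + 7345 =9133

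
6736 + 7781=14517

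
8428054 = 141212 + 8286842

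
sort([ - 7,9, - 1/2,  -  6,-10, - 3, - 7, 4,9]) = [ -10, - 7,-7,-6,-3,-1/2 , 4, 9,9]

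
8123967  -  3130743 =4993224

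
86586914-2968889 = 83618025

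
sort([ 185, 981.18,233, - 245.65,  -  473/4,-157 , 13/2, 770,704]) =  [ - 245.65,-157 , - 473/4, 13/2, 185,233,704,  770,981.18 ]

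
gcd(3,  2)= 1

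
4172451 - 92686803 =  - 88514352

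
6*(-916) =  - 5496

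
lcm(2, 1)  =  2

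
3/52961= 3/52961 =0.00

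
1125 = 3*375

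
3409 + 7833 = 11242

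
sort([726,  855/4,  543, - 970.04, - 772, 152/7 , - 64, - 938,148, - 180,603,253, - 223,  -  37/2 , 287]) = [ - 970.04  ,-938, - 772,-223 , - 180,-64, - 37/2 , 152/7, 148, 855/4 , 253,  287,543, 603,  726]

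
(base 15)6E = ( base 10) 104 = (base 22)4g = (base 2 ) 1101000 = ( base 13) 80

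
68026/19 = 3580 + 6/19 = 3580.32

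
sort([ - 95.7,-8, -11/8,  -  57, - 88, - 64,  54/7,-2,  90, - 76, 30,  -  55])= [ - 95.7, - 88,-76, - 64, - 57, - 55, - 8, -2 , - 11/8,54/7,30,90 ]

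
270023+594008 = 864031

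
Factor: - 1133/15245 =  - 5^(  -  1)*11^1*103^1*3049^ ( - 1) 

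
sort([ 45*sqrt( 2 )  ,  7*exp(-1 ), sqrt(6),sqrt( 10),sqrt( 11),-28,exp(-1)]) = [ - 28, exp (-1 ),sqrt( 6) , 7*exp(-1 ),sqrt ( 10 ), sqrt( 11),45*sqrt( 2 )]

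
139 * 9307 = 1293673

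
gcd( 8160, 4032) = 96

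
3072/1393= 3072/1393 = 2.21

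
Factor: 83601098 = 2^1*7^1*5971507^1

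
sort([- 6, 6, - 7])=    [  -  7, - 6, 6 ]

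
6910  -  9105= - 2195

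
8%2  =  0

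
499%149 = 52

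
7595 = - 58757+66352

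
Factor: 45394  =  2^1*22697^1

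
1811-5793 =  - 3982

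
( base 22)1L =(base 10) 43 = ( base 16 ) 2b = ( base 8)53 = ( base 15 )2D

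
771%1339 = 771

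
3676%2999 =677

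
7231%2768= 1695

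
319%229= 90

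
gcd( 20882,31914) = 394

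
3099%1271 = 557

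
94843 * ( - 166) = - 15743938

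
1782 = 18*99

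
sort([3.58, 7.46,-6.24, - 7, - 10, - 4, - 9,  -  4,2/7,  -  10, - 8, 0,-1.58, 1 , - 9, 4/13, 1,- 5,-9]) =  [-10,-10, - 9, - 9,-9, - 8, - 7,-6.24 , - 5, - 4, - 4,-1.58, 0, 2/7,4/13,1, 1, 3.58, 7.46]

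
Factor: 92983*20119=1870724977 = 11^2 * 31^1*59^1*79^1*107^1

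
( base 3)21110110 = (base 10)5439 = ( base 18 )ge3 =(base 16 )153f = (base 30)619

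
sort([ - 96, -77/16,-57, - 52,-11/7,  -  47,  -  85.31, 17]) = [-96, - 85.31, - 57 , - 52, - 47,-77/16,-11/7, 17 ]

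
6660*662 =4408920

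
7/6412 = 1/916 = 0.00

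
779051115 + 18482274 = 797533389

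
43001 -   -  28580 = 71581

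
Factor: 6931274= 2^1*7^1*17^1*29123^1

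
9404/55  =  9404/55  =  170.98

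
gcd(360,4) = 4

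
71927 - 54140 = 17787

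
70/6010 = 7/601  =  0.01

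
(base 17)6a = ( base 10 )112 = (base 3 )11011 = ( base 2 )1110000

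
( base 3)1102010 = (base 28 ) 18l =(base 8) 2005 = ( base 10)1029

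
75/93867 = 25/31289 = 0.00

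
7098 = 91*78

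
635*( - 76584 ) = - 48630840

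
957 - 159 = 798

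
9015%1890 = 1455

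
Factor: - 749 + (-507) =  - 2^3*157^1 = - 1256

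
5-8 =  - 3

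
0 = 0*734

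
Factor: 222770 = 2^1*5^1 * 22277^1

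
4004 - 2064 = 1940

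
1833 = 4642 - 2809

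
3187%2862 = 325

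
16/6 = 2 + 2/3=2.67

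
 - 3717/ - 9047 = 3717/9047 = 0.41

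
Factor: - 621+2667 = 2046 = 2^1*3^1 * 11^1 * 31^1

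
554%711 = 554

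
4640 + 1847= 6487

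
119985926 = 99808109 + 20177817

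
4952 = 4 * 1238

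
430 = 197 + 233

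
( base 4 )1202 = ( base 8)142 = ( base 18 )58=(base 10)98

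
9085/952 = 9085/952 = 9.54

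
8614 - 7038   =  1576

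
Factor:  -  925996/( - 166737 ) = 2^2*3^(- 1)*181^1 * 1279^1*55579^( - 1) 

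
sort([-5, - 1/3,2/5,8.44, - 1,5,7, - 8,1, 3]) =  [ - 8, - 5, - 1, - 1/3,2/5, 1, 3, 5,7, 8.44] 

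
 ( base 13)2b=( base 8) 45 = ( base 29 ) 18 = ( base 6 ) 101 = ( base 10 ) 37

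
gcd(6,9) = 3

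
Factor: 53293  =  137^1*389^1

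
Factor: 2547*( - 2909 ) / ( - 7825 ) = 3^2*5^ ( -2)*283^1*313^ ( - 1 )*2909^1 = 7409223/7825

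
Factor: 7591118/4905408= 3795559/2452704 = 2^(  -  5)*3^(-1)*29^(-1)*239^1*881^( - 1)*15881^1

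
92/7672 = 23/1918=0.01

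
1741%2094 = 1741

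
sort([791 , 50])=[50, 791]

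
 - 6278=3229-9507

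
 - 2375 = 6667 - 9042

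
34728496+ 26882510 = 61611006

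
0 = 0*19707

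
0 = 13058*0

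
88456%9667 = 1453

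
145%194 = 145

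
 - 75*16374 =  - 1228050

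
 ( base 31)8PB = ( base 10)8474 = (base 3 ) 102121212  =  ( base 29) a26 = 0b10000100011010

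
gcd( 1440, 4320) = 1440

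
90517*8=724136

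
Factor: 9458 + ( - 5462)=3996 = 2^2*3^3*37^1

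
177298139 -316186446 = - 138888307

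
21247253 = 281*75613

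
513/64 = 513/64=8.02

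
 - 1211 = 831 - 2042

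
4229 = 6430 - 2201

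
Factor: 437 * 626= 2^1*19^1*23^1*313^1 = 273562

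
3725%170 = 155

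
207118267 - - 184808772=391927039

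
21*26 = 546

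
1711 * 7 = 11977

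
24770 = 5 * 4954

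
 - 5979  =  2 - 5981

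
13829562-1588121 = 12241441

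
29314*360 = 10553040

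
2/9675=2/9675 = 0.00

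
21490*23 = 494270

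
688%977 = 688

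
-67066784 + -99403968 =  - 166470752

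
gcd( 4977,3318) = 1659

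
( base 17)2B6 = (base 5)11041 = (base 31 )OR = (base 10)771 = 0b1100000011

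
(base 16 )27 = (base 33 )16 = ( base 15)29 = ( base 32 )17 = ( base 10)39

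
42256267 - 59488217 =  - 17231950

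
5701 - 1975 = 3726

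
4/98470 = 2/49235 = 0.00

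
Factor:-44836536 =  - 2^3*3^1*1868189^1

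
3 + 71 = 74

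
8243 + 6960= 15203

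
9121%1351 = 1015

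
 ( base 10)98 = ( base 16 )62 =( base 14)70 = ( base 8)142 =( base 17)5d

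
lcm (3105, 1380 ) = 12420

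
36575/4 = 9143 + 3/4 = 9143.75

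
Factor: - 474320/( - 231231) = 80/39 = 2^4*3^( - 1 ) * 5^1*13^( -1) 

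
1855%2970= 1855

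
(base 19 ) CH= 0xF5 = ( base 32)7L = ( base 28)8l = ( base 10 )245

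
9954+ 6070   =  16024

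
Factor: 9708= 2^2*3^1*809^1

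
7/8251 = 7/8251 = 0.00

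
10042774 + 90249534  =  100292308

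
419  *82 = 34358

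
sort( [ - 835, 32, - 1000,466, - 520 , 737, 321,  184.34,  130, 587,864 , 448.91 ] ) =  [ - 1000, - 835 ,-520, 32,130, 184.34, 321, 448.91,466, 587,  737, 864]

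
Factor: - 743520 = -2^5*3^1*5^1*1549^1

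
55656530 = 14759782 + 40896748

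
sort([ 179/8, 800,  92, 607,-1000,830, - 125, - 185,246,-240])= [ - 1000,-240, - 185, - 125, 179/8, 92, 246  ,  607, 800, 830 ]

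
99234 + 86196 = 185430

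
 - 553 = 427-980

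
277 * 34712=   9615224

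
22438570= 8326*2695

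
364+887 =1251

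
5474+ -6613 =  - 1139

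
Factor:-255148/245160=  -  281/270  =  - 2^(-1 )*3^( -3)*5^( - 1)*281^1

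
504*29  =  14616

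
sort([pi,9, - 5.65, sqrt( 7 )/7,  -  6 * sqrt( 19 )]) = [ - 6* sqrt( 19 ), - 5.65,sqrt( 7)/7,pi,9]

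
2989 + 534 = 3523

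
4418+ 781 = 5199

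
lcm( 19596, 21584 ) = 1489296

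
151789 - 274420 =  - 122631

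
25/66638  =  25/66638 = 0.00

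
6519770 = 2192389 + 4327381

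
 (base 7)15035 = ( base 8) 10056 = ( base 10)4142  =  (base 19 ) b90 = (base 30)4I2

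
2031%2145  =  2031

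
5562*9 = 50058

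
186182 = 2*93091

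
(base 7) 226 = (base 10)118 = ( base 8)166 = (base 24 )4m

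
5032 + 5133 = 10165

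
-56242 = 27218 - 83460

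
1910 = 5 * 382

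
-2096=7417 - 9513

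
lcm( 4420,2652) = 13260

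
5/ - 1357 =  - 1 + 1352/1357 =- 0.00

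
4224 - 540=3684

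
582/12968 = 291/6484=   0.04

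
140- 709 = - 569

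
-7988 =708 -8696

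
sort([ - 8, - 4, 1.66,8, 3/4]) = [-8 ,-4,3/4,1.66,8] 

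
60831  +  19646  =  80477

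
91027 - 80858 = 10169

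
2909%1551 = 1358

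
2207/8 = 2207/8 = 275.88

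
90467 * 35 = 3166345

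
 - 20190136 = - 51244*394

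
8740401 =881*9921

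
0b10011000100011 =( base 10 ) 9763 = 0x2623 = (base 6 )113111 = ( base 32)9h3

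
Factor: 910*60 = 54600=2^3 * 3^1 * 5^2 * 7^1*13^1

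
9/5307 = 3/1769 = 0.00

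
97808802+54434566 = 152243368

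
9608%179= 121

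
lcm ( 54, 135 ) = 270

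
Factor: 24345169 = 24345169^1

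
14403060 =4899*2940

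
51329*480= 24637920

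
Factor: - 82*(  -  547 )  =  2^1*41^1*547^1= 44854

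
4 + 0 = 4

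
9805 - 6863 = 2942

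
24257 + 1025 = 25282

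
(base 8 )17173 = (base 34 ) 6ph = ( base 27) aj0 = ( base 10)7803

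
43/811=43/811 =0.05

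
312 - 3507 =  - 3195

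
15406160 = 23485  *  656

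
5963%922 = 431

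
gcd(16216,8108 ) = 8108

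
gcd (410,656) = 82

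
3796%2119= 1677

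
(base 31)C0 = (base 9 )453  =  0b101110100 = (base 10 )372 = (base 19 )10b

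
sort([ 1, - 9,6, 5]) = [ - 9,1,5,6]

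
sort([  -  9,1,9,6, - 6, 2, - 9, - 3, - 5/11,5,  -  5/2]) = [  -  9, - 9, - 6, - 3, - 5/2, - 5/11,1, 2,  5, 6,9 ] 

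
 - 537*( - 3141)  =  1686717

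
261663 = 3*87221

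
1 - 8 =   -  7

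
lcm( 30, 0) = 0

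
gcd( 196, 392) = 196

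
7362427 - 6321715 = 1040712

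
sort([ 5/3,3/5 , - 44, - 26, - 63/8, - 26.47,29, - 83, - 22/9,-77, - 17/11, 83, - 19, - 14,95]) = [ - 83,-77 , - 44, - 26.47,  -  26, - 19, - 14, - 63/8, - 22/9 , - 17/11 , 3/5,5/3,29,83, 95 ]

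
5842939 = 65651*89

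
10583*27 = 285741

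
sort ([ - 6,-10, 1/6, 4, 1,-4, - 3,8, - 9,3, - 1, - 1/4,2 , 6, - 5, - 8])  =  [- 10,-9, - 8 , - 6, - 5, - 4, - 3, - 1,-1/4, 1/6, 1, 2, 3,4, 6,8]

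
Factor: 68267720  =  2^3*5^1 * 59^1*28927^1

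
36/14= 2 + 4/7 = 2.57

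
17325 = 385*45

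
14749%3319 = 1473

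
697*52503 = 36594591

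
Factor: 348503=37^1 * 9419^1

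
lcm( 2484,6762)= 121716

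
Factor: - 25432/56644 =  - 2^1*7^ (- 2)*11^1 = - 22/49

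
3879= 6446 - 2567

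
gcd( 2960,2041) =1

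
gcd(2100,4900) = 700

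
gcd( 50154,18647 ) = 643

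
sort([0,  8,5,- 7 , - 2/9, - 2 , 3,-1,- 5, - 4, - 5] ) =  [ - 7, - 5, - 5, - 4, - 2,  -  1, - 2/9,0,3, 5, 8]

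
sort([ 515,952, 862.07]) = [ 515, 862.07,952]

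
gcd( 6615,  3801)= 21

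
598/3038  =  299/1519 = 0.20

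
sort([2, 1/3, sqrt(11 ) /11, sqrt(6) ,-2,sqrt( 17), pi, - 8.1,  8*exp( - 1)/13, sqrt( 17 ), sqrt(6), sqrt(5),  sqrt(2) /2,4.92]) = [  -  8.1, - 2, 8 * exp( - 1)/13,sqrt(11 ) /11,1/3, sqrt(2 ) /2,2,sqrt( 5),sqrt(6), sqrt( 6), pi , sqrt(17), sqrt( 17 ),  4.92]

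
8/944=1/118 =0.01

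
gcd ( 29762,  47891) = 1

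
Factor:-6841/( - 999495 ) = 3^( - 2 )*5^( - 1)*7^(-1)*19^( -1 )*167^( - 1 )*6841^1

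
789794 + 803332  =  1593126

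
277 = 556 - 279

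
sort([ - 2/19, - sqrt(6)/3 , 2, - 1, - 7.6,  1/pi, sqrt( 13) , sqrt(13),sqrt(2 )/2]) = [ - 7.6, - 1, - sqrt ( 6 )/3,-2/19,1/pi,sqrt(2 ) /2,2 , sqrt(13), sqrt (13)]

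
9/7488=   1/832=0.00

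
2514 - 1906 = 608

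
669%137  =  121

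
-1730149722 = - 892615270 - 837534452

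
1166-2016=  -850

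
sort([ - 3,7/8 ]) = [ - 3, 7/8] 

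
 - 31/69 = -1 + 38/69 =- 0.45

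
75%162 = 75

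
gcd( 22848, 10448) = 16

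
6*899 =5394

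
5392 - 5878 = - 486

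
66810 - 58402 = 8408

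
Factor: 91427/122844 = 259/348 =2^(  -  2) *3^( - 1)*7^1*29^( - 1) * 37^1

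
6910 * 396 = 2736360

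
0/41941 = 0 = 0.00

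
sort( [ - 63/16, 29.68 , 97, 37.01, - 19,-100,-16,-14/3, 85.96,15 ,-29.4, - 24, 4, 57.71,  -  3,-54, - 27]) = [ - 100 , - 54 ,-29.4,-27, - 24,-19, - 16 , - 14/3, - 63/16,-3,4, 15,29.68,  37.01, 57.71,85.96, 97 ]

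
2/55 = 2/55 = 0.04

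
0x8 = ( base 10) 8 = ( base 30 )8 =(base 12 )8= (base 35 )8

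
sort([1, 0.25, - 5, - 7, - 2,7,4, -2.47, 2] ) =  [ - 7, - 5, - 2.47, - 2, 0.25, 1, 2,4,7 ] 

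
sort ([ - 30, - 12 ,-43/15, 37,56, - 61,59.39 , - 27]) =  [ - 61, - 30,-27 , - 12,-43/15,37,56, 59.39 ]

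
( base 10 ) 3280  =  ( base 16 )CD0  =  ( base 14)12a4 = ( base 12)1A94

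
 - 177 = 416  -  593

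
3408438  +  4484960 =7893398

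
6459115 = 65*99371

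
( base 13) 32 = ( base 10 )41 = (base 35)16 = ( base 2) 101001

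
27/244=27/244 = 0.11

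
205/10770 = 41/2154 = 0.02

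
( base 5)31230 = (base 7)6010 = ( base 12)1241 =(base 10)2065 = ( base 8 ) 4021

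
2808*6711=18844488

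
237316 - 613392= - 376076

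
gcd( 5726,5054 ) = 14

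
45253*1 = 45253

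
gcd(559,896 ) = 1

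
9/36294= 3/12098 = 0.00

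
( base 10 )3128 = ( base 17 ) ae0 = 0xc38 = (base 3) 11021212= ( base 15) dd8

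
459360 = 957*480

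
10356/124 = 83  +  16/31 = 83.52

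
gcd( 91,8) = 1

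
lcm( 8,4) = 8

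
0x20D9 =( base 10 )8409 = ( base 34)79b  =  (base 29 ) 9ss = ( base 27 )bec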